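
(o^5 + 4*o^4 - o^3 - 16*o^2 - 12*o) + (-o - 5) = o^5 + 4*o^4 - o^3 - 16*o^2 - 13*o - 5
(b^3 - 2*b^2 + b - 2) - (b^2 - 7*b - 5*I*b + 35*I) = b^3 - 3*b^2 + 8*b + 5*I*b - 2 - 35*I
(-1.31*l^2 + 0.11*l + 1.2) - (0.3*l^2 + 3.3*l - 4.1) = -1.61*l^2 - 3.19*l + 5.3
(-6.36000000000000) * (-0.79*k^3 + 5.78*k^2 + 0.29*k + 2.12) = 5.0244*k^3 - 36.7608*k^2 - 1.8444*k - 13.4832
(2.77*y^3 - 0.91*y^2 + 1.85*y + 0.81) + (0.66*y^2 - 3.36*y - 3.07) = 2.77*y^3 - 0.25*y^2 - 1.51*y - 2.26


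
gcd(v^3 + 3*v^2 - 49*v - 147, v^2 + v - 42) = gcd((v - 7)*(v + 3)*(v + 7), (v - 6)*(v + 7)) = v + 7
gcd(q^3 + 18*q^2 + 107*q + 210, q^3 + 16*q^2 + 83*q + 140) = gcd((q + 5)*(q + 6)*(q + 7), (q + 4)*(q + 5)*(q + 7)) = q^2 + 12*q + 35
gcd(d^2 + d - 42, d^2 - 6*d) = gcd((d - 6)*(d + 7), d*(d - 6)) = d - 6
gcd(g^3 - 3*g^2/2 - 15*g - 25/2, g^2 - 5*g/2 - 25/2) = g^2 - 5*g/2 - 25/2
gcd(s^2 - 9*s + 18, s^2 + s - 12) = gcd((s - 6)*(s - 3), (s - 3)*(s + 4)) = s - 3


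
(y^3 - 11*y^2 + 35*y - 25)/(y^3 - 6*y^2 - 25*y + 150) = (y^2 - 6*y + 5)/(y^2 - y - 30)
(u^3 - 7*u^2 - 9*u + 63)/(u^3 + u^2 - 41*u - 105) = (u - 3)/(u + 5)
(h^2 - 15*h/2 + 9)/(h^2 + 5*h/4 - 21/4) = 2*(2*h^2 - 15*h + 18)/(4*h^2 + 5*h - 21)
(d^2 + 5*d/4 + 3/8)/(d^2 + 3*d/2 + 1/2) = (d + 3/4)/(d + 1)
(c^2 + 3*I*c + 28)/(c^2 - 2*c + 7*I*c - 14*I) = (c - 4*I)/(c - 2)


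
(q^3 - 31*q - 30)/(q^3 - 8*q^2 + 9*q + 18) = (q + 5)/(q - 3)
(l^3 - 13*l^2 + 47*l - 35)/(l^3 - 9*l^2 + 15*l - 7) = (l - 5)/(l - 1)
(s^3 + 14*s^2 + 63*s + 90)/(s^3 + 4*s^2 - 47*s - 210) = (s + 3)/(s - 7)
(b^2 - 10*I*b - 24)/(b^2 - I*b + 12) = (b - 6*I)/(b + 3*I)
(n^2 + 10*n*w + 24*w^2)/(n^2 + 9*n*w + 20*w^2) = (n + 6*w)/(n + 5*w)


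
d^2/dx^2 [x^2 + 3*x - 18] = 2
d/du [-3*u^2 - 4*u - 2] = -6*u - 4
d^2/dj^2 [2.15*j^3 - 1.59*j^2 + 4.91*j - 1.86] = 12.9*j - 3.18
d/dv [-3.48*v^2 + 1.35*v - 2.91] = 1.35 - 6.96*v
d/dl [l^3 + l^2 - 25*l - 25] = 3*l^2 + 2*l - 25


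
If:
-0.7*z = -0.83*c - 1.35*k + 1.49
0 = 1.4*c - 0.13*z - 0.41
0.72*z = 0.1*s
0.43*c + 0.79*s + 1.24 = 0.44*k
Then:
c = 0.28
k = 0.84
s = -1.25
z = -0.17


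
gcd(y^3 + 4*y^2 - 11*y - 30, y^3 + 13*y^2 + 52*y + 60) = y^2 + 7*y + 10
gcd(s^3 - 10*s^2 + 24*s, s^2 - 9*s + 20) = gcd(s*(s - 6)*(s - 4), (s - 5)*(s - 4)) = s - 4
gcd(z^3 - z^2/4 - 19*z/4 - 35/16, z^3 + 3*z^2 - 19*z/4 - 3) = z + 1/2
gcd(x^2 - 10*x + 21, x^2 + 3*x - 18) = x - 3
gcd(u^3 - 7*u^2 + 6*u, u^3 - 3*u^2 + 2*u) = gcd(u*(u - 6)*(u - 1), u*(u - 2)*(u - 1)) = u^2 - u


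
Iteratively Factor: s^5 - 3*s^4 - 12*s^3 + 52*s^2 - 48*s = (s - 3)*(s^4 - 12*s^2 + 16*s) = (s - 3)*(s - 2)*(s^3 + 2*s^2 - 8*s) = (s - 3)*(s - 2)^2*(s^2 + 4*s) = s*(s - 3)*(s - 2)^2*(s + 4)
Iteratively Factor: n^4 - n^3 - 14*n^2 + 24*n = (n)*(n^3 - n^2 - 14*n + 24) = n*(n - 3)*(n^2 + 2*n - 8) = n*(n - 3)*(n - 2)*(n + 4)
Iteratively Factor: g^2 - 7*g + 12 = (g - 3)*(g - 4)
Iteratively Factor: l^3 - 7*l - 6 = (l + 2)*(l^2 - 2*l - 3) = (l + 1)*(l + 2)*(l - 3)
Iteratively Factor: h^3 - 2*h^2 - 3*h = (h + 1)*(h^2 - 3*h) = (h - 3)*(h + 1)*(h)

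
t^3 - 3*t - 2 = (t - 2)*(t + 1)^2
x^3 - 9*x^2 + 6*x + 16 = (x - 8)*(x - 2)*(x + 1)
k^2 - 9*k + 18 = (k - 6)*(k - 3)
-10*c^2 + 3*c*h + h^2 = (-2*c + h)*(5*c + h)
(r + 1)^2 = r^2 + 2*r + 1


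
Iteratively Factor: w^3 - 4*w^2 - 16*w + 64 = (w - 4)*(w^2 - 16) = (w - 4)*(w + 4)*(w - 4)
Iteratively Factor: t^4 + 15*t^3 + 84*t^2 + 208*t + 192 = (t + 4)*(t^3 + 11*t^2 + 40*t + 48) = (t + 3)*(t + 4)*(t^2 + 8*t + 16) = (t + 3)*(t + 4)^2*(t + 4)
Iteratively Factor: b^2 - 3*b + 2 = (b - 1)*(b - 2)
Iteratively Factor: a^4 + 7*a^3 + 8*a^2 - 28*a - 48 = (a + 3)*(a^3 + 4*a^2 - 4*a - 16) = (a - 2)*(a + 3)*(a^2 + 6*a + 8) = (a - 2)*(a + 3)*(a + 4)*(a + 2)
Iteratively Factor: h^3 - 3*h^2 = (h)*(h^2 - 3*h) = h^2*(h - 3)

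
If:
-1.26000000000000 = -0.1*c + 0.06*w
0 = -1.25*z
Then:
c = 0.6*w + 12.6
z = 0.00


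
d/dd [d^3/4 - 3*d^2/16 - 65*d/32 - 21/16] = 3*d^2/4 - 3*d/8 - 65/32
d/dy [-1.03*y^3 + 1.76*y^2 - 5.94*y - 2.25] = -3.09*y^2 + 3.52*y - 5.94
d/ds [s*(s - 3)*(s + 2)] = 3*s^2 - 2*s - 6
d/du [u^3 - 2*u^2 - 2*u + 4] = 3*u^2 - 4*u - 2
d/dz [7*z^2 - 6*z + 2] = 14*z - 6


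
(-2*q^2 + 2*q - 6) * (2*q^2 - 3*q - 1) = -4*q^4 + 10*q^3 - 16*q^2 + 16*q + 6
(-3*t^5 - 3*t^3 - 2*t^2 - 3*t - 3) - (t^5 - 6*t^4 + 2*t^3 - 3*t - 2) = -4*t^5 + 6*t^4 - 5*t^3 - 2*t^2 - 1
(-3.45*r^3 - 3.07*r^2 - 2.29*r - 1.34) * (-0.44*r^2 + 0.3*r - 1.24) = 1.518*r^5 + 0.3158*r^4 + 4.3646*r^3 + 3.7094*r^2 + 2.4376*r + 1.6616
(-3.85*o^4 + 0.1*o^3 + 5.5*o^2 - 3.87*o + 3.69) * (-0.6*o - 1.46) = 2.31*o^5 + 5.561*o^4 - 3.446*o^3 - 5.708*o^2 + 3.4362*o - 5.3874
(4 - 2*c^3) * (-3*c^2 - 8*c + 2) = 6*c^5 + 16*c^4 - 4*c^3 - 12*c^2 - 32*c + 8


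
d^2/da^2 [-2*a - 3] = 0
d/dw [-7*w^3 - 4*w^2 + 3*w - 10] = -21*w^2 - 8*w + 3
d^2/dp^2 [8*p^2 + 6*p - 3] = 16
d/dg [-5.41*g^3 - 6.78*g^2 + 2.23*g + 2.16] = -16.23*g^2 - 13.56*g + 2.23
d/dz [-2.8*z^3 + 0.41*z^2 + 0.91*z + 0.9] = -8.4*z^2 + 0.82*z + 0.91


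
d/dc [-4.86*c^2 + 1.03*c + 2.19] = 1.03 - 9.72*c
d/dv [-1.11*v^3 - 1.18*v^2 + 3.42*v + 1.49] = -3.33*v^2 - 2.36*v + 3.42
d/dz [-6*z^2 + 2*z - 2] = 2 - 12*z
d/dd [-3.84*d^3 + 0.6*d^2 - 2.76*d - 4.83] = -11.52*d^2 + 1.2*d - 2.76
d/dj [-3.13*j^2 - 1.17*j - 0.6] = -6.26*j - 1.17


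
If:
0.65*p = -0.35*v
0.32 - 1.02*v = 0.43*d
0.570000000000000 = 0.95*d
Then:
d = 0.60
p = -0.03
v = 0.06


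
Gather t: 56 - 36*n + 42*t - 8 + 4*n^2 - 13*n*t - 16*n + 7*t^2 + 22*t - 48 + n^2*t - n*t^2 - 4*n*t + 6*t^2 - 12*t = 4*n^2 - 52*n + t^2*(13 - n) + t*(n^2 - 17*n + 52)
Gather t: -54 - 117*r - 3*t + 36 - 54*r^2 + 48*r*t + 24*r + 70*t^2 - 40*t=-54*r^2 - 93*r + 70*t^2 + t*(48*r - 43) - 18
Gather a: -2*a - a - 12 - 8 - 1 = -3*a - 21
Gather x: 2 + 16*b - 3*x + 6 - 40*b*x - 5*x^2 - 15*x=16*b - 5*x^2 + x*(-40*b - 18) + 8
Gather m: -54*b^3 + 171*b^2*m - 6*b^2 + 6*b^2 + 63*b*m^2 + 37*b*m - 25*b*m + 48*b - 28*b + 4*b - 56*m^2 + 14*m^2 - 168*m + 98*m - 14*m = -54*b^3 + 24*b + m^2*(63*b - 42) + m*(171*b^2 + 12*b - 84)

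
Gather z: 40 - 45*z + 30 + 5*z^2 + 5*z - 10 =5*z^2 - 40*z + 60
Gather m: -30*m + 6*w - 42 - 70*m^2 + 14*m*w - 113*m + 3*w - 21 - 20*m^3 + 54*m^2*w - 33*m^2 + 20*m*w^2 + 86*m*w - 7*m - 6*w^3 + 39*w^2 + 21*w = -20*m^3 + m^2*(54*w - 103) + m*(20*w^2 + 100*w - 150) - 6*w^3 + 39*w^2 + 30*w - 63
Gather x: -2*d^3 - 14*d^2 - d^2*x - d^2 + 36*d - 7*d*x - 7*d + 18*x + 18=-2*d^3 - 15*d^2 + 29*d + x*(-d^2 - 7*d + 18) + 18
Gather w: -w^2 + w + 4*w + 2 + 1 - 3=-w^2 + 5*w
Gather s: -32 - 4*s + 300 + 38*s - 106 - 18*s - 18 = 16*s + 144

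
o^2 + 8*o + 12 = (o + 2)*(o + 6)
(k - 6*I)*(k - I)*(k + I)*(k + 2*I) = k^4 - 4*I*k^3 + 13*k^2 - 4*I*k + 12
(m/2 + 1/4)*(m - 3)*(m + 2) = m^3/2 - m^2/4 - 13*m/4 - 3/2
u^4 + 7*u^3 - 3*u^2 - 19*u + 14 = (u - 1)^2*(u + 2)*(u + 7)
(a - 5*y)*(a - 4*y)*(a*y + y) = a^3*y - 9*a^2*y^2 + a^2*y + 20*a*y^3 - 9*a*y^2 + 20*y^3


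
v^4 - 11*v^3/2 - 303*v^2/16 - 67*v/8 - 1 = (v - 8)*(v + 1/4)^2*(v + 2)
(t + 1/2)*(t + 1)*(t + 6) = t^3 + 15*t^2/2 + 19*t/2 + 3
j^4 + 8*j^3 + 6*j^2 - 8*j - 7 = (j - 1)*(j + 1)^2*(j + 7)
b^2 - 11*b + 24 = (b - 8)*(b - 3)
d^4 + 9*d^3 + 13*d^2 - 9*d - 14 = (d - 1)*(d + 1)*(d + 2)*(d + 7)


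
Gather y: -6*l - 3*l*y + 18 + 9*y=-6*l + y*(9 - 3*l) + 18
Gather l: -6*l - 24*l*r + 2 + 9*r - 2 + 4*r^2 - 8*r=l*(-24*r - 6) + 4*r^2 + r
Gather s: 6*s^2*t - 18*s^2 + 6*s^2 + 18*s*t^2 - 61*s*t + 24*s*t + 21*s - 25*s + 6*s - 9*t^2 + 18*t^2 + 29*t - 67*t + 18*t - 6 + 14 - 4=s^2*(6*t - 12) + s*(18*t^2 - 37*t + 2) + 9*t^2 - 20*t + 4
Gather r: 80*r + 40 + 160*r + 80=240*r + 120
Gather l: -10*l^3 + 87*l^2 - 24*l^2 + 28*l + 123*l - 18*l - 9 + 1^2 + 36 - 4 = -10*l^3 + 63*l^2 + 133*l + 24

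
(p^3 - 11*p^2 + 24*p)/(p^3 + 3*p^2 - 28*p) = (p^2 - 11*p + 24)/(p^2 + 3*p - 28)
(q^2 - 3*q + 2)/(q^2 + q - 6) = (q - 1)/(q + 3)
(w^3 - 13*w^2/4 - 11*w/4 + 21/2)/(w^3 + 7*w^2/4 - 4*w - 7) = (w - 3)/(w + 2)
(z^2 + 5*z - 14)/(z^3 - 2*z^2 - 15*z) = (-z^2 - 5*z + 14)/(z*(-z^2 + 2*z + 15))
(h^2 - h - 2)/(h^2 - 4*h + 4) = (h + 1)/(h - 2)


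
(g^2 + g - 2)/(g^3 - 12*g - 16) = (g - 1)/(g^2 - 2*g - 8)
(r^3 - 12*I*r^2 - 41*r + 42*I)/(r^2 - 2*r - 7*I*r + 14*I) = (r^2 - 5*I*r - 6)/(r - 2)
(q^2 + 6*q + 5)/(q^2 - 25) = (q + 1)/(q - 5)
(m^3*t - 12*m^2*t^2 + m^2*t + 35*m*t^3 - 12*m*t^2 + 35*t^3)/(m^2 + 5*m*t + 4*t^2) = t*(m^3 - 12*m^2*t + m^2 + 35*m*t^2 - 12*m*t + 35*t^2)/(m^2 + 5*m*t + 4*t^2)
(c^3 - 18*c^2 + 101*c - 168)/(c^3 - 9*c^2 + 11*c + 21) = (c - 8)/(c + 1)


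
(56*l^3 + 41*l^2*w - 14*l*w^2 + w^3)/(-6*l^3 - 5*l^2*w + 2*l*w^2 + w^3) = (56*l^2 - 15*l*w + w^2)/(-6*l^2 + l*w + w^2)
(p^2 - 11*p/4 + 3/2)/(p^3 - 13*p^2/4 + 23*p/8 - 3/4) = 2/(2*p - 1)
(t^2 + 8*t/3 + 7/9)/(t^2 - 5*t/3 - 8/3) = (9*t^2 + 24*t + 7)/(3*(3*t^2 - 5*t - 8))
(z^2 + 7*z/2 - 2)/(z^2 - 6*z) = (z^2 + 7*z/2 - 2)/(z*(z - 6))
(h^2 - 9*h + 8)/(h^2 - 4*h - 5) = (-h^2 + 9*h - 8)/(-h^2 + 4*h + 5)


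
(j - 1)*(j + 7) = j^2 + 6*j - 7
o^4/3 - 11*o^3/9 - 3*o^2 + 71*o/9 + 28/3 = (o/3 + 1/3)*(o - 4)*(o - 3)*(o + 7/3)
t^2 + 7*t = t*(t + 7)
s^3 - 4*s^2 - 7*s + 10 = (s - 5)*(s - 1)*(s + 2)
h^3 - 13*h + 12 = (h - 3)*(h - 1)*(h + 4)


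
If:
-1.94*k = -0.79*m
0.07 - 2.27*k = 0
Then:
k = 0.03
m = 0.08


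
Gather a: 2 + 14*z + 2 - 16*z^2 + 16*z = -16*z^2 + 30*z + 4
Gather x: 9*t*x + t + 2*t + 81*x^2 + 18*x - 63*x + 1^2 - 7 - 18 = 3*t + 81*x^2 + x*(9*t - 45) - 24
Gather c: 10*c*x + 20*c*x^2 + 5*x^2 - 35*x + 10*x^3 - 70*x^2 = c*(20*x^2 + 10*x) + 10*x^3 - 65*x^2 - 35*x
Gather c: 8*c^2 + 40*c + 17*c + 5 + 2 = 8*c^2 + 57*c + 7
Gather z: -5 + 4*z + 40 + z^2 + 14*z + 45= z^2 + 18*z + 80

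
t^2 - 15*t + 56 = (t - 8)*(t - 7)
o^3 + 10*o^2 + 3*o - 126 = (o - 3)*(o + 6)*(o + 7)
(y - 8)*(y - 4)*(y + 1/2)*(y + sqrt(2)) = y^4 - 23*y^3/2 + sqrt(2)*y^3 - 23*sqrt(2)*y^2/2 + 26*y^2 + 16*y + 26*sqrt(2)*y + 16*sqrt(2)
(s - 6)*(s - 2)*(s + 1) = s^3 - 7*s^2 + 4*s + 12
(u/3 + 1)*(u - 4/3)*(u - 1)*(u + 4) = u^4/3 + 14*u^3/9 - u^2 - 56*u/9 + 16/3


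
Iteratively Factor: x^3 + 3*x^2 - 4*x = (x - 1)*(x^2 + 4*x) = x*(x - 1)*(x + 4)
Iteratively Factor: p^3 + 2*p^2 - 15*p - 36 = (p - 4)*(p^2 + 6*p + 9) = (p - 4)*(p + 3)*(p + 3)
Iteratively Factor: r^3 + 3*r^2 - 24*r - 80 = (r + 4)*(r^2 - r - 20) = (r + 4)^2*(r - 5)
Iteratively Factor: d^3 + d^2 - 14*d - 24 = (d + 2)*(d^2 - d - 12) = (d + 2)*(d + 3)*(d - 4)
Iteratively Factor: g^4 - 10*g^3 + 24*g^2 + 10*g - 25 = (g - 1)*(g^3 - 9*g^2 + 15*g + 25) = (g - 1)*(g + 1)*(g^2 - 10*g + 25) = (g - 5)*(g - 1)*(g + 1)*(g - 5)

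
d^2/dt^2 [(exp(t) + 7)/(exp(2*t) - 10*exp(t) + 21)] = (exp(4*t) + 38*exp(3*t) - 336*exp(2*t) + 322*exp(t) + 1911)*exp(t)/(exp(6*t) - 30*exp(5*t) + 363*exp(4*t) - 2260*exp(3*t) + 7623*exp(2*t) - 13230*exp(t) + 9261)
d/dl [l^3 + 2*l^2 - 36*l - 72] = 3*l^2 + 4*l - 36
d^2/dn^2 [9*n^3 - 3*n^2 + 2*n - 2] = 54*n - 6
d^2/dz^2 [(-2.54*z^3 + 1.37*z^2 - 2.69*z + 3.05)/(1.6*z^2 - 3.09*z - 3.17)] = (-7.105427357601e-15*z^5 - 5.6843418860808e-14*z^4 - 74.496348*z^3 - 60.740532*z^2 - 325.482516*z + 169.41531)/(4.096*z^6 - 23.7312*z^5 + 21.48528*z^4 + 64.531251*z^3 - 42.567711*z^2 - 93.153303*z - 31.855013)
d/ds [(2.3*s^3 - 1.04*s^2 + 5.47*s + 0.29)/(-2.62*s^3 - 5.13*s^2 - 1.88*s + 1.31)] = (-14.5238*s^4 + 20.0148*s^3 + 41.3347*s^2 + 0.250599999999999*s + 7.7109)/(6.8644*s^6 + 26.8812*s^5 + 36.1681*s^4 + 12.4244*s^3 - 9.9062*s^2 - 4.9256*s + 1.7161)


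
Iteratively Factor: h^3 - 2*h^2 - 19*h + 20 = (h + 4)*(h^2 - 6*h + 5) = (h - 1)*(h + 4)*(h - 5)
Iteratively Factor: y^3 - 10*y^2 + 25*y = (y - 5)*(y^2 - 5*y) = (y - 5)^2*(y)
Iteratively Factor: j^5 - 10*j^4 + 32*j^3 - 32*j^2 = (j - 4)*(j^4 - 6*j^3 + 8*j^2) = j*(j - 4)*(j^3 - 6*j^2 + 8*j) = j*(j - 4)^2*(j^2 - 2*j) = j*(j - 4)^2*(j - 2)*(j)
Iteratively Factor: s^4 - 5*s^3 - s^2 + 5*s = (s - 1)*(s^3 - 4*s^2 - 5*s) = (s - 1)*(s + 1)*(s^2 - 5*s) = (s - 5)*(s - 1)*(s + 1)*(s)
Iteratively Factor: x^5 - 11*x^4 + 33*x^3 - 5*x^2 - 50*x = (x + 1)*(x^4 - 12*x^3 + 45*x^2 - 50*x) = (x - 2)*(x + 1)*(x^3 - 10*x^2 + 25*x) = (x - 5)*(x - 2)*(x + 1)*(x^2 - 5*x) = x*(x - 5)*(x - 2)*(x + 1)*(x - 5)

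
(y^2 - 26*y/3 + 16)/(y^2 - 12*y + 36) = (y - 8/3)/(y - 6)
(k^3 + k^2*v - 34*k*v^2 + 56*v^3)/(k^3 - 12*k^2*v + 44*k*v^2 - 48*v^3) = (-k - 7*v)/(-k + 6*v)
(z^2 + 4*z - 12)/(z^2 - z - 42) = (z - 2)/(z - 7)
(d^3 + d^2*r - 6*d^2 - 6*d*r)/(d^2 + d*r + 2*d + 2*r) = d*(d - 6)/(d + 2)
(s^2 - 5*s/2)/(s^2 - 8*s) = (s - 5/2)/(s - 8)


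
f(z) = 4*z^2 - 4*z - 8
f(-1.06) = 0.73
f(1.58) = -4.33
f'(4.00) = 28.00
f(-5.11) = 116.89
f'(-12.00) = -100.00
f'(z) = 8*z - 4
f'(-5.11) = -44.88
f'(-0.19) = -5.52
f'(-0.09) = -4.72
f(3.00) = 16.00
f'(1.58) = 8.64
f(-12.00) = 616.00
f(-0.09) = -7.61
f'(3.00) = 20.00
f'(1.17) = 5.36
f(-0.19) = -7.10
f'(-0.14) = -5.12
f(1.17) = -7.20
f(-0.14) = -7.36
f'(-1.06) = -12.48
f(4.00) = 40.00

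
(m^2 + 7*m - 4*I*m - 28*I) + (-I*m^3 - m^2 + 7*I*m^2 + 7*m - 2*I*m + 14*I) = -I*m^3 + 7*I*m^2 + 14*m - 6*I*m - 14*I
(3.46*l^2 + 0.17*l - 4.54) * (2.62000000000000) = 9.0652*l^2 + 0.4454*l - 11.8948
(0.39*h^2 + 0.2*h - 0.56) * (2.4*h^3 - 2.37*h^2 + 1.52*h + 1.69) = 0.936*h^5 - 0.4443*h^4 - 1.2252*h^3 + 2.2903*h^2 - 0.5132*h - 0.9464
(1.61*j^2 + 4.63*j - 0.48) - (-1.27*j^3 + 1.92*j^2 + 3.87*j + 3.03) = 1.27*j^3 - 0.31*j^2 + 0.76*j - 3.51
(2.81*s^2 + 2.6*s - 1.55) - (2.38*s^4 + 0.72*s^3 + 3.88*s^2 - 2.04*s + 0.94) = -2.38*s^4 - 0.72*s^3 - 1.07*s^2 + 4.64*s - 2.49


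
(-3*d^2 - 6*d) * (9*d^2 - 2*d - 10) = -27*d^4 - 48*d^3 + 42*d^2 + 60*d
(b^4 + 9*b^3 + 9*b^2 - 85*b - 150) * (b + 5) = b^5 + 14*b^4 + 54*b^3 - 40*b^2 - 575*b - 750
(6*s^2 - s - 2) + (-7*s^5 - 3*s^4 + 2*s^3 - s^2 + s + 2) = -7*s^5 - 3*s^4 + 2*s^3 + 5*s^2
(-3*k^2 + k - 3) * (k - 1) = -3*k^3 + 4*k^2 - 4*k + 3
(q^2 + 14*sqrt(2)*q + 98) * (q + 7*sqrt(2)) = q^3 + 21*sqrt(2)*q^2 + 294*q + 686*sqrt(2)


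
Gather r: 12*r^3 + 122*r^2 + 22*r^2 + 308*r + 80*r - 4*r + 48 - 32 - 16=12*r^3 + 144*r^2 + 384*r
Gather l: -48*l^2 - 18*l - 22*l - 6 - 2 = -48*l^2 - 40*l - 8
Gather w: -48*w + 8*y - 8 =-48*w + 8*y - 8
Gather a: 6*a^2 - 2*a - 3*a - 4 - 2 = 6*a^2 - 5*a - 6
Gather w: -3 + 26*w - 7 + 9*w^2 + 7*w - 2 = 9*w^2 + 33*w - 12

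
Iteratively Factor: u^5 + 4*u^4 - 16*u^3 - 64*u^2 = (u - 4)*(u^4 + 8*u^3 + 16*u^2) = (u - 4)*(u + 4)*(u^3 + 4*u^2) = u*(u - 4)*(u + 4)*(u^2 + 4*u) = u^2*(u - 4)*(u + 4)*(u + 4)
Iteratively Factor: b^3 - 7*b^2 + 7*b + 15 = (b + 1)*(b^2 - 8*b + 15) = (b - 5)*(b + 1)*(b - 3)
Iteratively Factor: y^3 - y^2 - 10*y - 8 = (y + 1)*(y^2 - 2*y - 8) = (y - 4)*(y + 1)*(y + 2)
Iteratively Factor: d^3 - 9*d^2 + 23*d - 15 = (d - 5)*(d^2 - 4*d + 3) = (d - 5)*(d - 1)*(d - 3)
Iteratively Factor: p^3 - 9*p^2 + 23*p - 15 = (p - 3)*(p^2 - 6*p + 5) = (p - 5)*(p - 3)*(p - 1)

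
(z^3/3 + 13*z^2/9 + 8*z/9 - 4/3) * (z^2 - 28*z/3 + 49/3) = z^5/3 - 5*z^4/3 - 193*z^3/27 + 377*z^2/27 + 728*z/27 - 196/9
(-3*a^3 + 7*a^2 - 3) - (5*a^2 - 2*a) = -3*a^3 + 2*a^2 + 2*a - 3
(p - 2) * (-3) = 6 - 3*p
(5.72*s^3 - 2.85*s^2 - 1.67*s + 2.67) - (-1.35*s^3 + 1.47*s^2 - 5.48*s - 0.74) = 7.07*s^3 - 4.32*s^2 + 3.81*s + 3.41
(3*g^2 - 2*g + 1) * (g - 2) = 3*g^3 - 8*g^2 + 5*g - 2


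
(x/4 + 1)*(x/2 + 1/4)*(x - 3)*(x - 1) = x^4/8 + x^3/16 - 13*x^2/8 + 11*x/16 + 3/4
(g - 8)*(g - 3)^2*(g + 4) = g^4 - 10*g^3 + g^2 + 156*g - 288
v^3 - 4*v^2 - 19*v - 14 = (v - 7)*(v + 1)*(v + 2)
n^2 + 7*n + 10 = (n + 2)*(n + 5)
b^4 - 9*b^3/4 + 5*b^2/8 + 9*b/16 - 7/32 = (b - 7/4)*(b - 1/2)^2*(b + 1/2)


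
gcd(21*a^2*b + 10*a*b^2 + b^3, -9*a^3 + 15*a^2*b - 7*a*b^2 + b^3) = 1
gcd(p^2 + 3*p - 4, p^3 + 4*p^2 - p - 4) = p^2 + 3*p - 4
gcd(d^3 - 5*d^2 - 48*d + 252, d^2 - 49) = d + 7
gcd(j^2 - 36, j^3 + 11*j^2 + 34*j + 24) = j + 6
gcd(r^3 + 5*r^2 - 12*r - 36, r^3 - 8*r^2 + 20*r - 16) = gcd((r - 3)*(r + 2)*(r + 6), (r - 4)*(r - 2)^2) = 1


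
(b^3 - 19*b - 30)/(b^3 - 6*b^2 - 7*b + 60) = (b + 2)/(b - 4)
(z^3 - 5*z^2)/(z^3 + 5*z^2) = (z - 5)/(z + 5)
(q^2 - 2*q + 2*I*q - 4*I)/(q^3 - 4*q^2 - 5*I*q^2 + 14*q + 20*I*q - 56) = (q - 2)/(q^2 - q*(4 + 7*I) + 28*I)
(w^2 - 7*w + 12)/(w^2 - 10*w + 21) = (w - 4)/(w - 7)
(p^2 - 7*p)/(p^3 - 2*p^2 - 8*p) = (7 - p)/(-p^2 + 2*p + 8)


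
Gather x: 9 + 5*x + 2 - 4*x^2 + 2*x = -4*x^2 + 7*x + 11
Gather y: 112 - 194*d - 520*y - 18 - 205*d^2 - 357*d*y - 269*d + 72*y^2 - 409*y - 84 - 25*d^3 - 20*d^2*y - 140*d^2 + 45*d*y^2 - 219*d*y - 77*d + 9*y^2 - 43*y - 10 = -25*d^3 - 345*d^2 - 540*d + y^2*(45*d + 81) + y*(-20*d^2 - 576*d - 972)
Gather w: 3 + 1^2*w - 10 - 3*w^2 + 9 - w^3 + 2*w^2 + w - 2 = -w^3 - w^2 + 2*w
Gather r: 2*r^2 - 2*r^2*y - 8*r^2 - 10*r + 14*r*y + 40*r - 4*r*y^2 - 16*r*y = r^2*(-2*y - 6) + r*(-4*y^2 - 2*y + 30)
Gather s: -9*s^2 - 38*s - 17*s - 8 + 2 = -9*s^2 - 55*s - 6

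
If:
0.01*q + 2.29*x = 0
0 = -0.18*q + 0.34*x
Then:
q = 0.00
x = 0.00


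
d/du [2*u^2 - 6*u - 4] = 4*u - 6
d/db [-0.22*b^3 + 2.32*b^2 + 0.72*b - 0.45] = -0.66*b^2 + 4.64*b + 0.72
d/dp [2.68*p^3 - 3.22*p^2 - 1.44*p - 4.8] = 8.04*p^2 - 6.44*p - 1.44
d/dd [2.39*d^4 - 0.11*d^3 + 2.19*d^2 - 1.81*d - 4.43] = 9.56*d^3 - 0.33*d^2 + 4.38*d - 1.81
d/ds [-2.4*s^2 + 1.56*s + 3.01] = 1.56 - 4.8*s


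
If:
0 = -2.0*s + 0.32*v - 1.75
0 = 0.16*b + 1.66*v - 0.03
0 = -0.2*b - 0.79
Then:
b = -3.95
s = -0.81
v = 0.40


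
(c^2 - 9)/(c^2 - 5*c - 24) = (c - 3)/(c - 8)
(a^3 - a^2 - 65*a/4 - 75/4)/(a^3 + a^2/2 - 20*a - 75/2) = (a + 3/2)/(a + 3)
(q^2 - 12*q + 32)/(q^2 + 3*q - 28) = (q - 8)/(q + 7)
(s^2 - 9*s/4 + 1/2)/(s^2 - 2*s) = (s - 1/4)/s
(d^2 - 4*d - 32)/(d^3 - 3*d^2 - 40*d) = (d + 4)/(d*(d + 5))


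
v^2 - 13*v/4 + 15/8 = (v - 5/2)*(v - 3/4)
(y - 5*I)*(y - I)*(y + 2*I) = y^3 - 4*I*y^2 + 7*y - 10*I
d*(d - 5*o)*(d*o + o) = d^3*o - 5*d^2*o^2 + d^2*o - 5*d*o^2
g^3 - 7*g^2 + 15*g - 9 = (g - 3)^2*(g - 1)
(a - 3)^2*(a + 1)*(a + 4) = a^4 - a^3 - 17*a^2 + 21*a + 36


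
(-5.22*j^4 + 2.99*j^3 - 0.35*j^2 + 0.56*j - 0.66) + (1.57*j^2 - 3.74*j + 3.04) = -5.22*j^4 + 2.99*j^3 + 1.22*j^2 - 3.18*j + 2.38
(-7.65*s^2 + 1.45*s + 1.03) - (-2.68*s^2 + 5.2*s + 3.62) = -4.97*s^2 - 3.75*s - 2.59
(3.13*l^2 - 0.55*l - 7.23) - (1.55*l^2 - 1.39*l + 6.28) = 1.58*l^2 + 0.84*l - 13.51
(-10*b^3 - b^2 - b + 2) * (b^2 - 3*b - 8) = -10*b^5 + 29*b^4 + 82*b^3 + 13*b^2 + 2*b - 16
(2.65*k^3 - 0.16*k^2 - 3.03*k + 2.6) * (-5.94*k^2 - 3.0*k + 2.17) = -15.741*k^5 - 6.9996*k^4 + 24.2287*k^3 - 6.7012*k^2 - 14.3751*k + 5.642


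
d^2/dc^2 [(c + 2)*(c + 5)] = 2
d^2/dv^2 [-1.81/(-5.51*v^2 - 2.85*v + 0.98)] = (-109.903562*v^2 - 56.84667*v + 1.81*(11.02*v + 2.85)*(22.04*v + 5.7) + 19.547276)/(5.51*v^2 + 2.85*v - 0.98)^3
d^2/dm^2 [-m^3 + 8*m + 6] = -6*m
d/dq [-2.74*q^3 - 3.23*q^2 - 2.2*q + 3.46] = -8.22*q^2 - 6.46*q - 2.2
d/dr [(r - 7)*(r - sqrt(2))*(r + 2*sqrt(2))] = 3*r^2 - 14*r + 2*sqrt(2)*r - 7*sqrt(2) - 4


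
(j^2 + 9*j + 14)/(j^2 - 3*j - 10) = (j + 7)/(j - 5)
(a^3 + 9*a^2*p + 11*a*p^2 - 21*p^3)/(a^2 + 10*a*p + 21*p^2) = a - p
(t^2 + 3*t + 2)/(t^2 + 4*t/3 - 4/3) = 3*(t + 1)/(3*t - 2)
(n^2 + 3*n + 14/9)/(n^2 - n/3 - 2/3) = (n + 7/3)/(n - 1)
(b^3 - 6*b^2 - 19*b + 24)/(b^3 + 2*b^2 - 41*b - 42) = (b^3 - 6*b^2 - 19*b + 24)/(b^3 + 2*b^2 - 41*b - 42)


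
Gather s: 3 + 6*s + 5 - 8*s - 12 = -2*s - 4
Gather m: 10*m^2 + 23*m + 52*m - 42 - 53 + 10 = 10*m^2 + 75*m - 85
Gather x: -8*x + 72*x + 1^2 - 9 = 64*x - 8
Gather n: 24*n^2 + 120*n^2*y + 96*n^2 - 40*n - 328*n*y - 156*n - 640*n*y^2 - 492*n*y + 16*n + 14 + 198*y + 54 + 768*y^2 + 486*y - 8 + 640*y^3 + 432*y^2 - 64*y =n^2*(120*y + 120) + n*(-640*y^2 - 820*y - 180) + 640*y^3 + 1200*y^2 + 620*y + 60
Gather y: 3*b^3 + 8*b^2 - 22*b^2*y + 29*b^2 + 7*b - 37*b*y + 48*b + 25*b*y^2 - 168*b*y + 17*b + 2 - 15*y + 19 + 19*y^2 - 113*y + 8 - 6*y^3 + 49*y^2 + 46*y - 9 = 3*b^3 + 37*b^2 + 72*b - 6*y^3 + y^2*(25*b + 68) + y*(-22*b^2 - 205*b - 82) + 20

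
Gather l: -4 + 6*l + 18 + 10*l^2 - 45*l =10*l^2 - 39*l + 14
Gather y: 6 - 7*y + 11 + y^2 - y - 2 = y^2 - 8*y + 15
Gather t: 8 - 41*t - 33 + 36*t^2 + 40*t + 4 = 36*t^2 - t - 21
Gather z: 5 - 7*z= 5 - 7*z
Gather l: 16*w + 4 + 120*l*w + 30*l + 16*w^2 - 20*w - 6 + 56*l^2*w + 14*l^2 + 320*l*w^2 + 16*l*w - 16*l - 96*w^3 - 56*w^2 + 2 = l^2*(56*w + 14) + l*(320*w^2 + 136*w + 14) - 96*w^3 - 40*w^2 - 4*w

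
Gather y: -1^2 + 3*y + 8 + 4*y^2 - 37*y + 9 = 4*y^2 - 34*y + 16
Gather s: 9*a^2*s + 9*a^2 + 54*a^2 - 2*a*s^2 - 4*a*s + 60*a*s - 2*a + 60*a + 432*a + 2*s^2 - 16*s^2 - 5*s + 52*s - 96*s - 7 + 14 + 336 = 63*a^2 + 490*a + s^2*(-2*a - 14) + s*(9*a^2 + 56*a - 49) + 343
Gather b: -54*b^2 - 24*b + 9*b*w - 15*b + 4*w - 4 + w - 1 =-54*b^2 + b*(9*w - 39) + 5*w - 5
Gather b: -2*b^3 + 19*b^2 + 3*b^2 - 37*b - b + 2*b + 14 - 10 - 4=-2*b^3 + 22*b^2 - 36*b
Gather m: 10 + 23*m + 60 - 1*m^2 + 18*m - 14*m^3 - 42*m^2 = -14*m^3 - 43*m^2 + 41*m + 70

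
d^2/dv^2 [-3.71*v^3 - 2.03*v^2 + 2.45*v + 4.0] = -22.26*v - 4.06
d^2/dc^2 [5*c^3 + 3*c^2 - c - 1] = 30*c + 6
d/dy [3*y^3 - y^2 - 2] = y*(9*y - 2)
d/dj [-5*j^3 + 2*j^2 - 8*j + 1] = -15*j^2 + 4*j - 8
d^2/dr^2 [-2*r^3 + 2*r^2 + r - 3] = 4 - 12*r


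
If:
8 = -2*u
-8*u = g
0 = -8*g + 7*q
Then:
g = 32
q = 256/7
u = -4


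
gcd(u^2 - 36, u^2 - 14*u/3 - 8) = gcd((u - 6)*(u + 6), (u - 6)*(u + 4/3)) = u - 6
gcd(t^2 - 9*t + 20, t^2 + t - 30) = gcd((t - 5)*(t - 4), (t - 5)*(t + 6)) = t - 5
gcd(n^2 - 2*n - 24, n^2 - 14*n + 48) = n - 6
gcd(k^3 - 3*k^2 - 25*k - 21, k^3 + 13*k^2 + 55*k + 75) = k + 3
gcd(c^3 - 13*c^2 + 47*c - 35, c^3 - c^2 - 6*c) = 1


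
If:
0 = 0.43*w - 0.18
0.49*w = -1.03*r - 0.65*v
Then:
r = -0.631067961165049*v - 0.199142018514337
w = 0.42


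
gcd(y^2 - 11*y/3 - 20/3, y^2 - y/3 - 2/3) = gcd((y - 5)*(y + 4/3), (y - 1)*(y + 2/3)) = 1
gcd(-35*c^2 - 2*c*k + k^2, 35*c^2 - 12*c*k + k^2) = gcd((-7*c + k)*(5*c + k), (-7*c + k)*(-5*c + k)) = 7*c - k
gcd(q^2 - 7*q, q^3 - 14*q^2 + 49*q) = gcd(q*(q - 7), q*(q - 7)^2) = q^2 - 7*q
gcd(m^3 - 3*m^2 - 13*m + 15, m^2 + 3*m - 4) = m - 1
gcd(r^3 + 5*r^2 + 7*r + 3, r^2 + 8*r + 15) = r + 3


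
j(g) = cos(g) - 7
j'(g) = -sin(g)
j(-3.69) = -7.85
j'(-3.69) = -0.52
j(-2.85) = -7.96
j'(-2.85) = 0.29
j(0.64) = -6.20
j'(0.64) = -0.60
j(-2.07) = -7.48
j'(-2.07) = 0.88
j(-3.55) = -7.92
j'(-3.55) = -0.40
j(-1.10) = -6.55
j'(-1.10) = 0.89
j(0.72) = -6.25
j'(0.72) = -0.66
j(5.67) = -6.18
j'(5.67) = 0.58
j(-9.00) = -7.91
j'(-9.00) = 0.41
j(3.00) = -7.99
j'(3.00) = -0.14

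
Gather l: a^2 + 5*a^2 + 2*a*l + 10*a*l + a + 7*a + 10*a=6*a^2 + 12*a*l + 18*a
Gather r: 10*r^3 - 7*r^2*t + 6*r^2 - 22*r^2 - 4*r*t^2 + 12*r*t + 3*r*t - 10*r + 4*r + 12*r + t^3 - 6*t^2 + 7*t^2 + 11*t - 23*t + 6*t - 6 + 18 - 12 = 10*r^3 + r^2*(-7*t - 16) + r*(-4*t^2 + 15*t + 6) + t^3 + t^2 - 6*t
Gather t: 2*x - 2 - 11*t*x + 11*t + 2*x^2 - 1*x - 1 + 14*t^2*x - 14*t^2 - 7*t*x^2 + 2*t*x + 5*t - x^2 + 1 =t^2*(14*x - 14) + t*(-7*x^2 - 9*x + 16) + x^2 + x - 2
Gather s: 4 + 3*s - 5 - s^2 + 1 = -s^2 + 3*s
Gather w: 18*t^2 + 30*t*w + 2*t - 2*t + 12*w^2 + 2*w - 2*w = 18*t^2 + 30*t*w + 12*w^2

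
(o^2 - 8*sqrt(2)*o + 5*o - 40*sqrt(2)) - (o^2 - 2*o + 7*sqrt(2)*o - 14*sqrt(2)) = -15*sqrt(2)*o + 7*o - 26*sqrt(2)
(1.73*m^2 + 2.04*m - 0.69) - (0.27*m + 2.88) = 1.73*m^2 + 1.77*m - 3.57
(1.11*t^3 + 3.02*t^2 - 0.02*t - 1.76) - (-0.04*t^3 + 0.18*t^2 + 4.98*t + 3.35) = 1.15*t^3 + 2.84*t^2 - 5.0*t - 5.11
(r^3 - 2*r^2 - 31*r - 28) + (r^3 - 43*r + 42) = 2*r^3 - 2*r^2 - 74*r + 14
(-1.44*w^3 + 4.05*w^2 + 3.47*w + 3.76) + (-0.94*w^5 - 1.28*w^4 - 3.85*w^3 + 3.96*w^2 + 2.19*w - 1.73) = -0.94*w^5 - 1.28*w^4 - 5.29*w^3 + 8.01*w^2 + 5.66*w + 2.03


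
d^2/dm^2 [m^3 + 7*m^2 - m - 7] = 6*m + 14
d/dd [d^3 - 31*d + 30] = 3*d^2 - 31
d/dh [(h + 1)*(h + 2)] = 2*h + 3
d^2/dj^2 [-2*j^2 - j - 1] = -4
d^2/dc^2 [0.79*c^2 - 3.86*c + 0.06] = 1.58000000000000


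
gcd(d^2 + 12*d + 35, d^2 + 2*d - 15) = d + 5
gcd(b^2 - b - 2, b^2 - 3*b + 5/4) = 1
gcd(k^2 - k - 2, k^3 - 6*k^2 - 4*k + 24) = k - 2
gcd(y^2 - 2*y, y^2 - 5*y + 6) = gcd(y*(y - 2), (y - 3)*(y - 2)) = y - 2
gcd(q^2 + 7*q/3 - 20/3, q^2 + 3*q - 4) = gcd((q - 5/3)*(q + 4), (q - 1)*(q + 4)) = q + 4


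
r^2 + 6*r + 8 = (r + 2)*(r + 4)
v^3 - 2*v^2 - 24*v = v*(v - 6)*(v + 4)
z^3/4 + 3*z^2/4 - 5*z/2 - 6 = (z/4 + 1)*(z - 3)*(z + 2)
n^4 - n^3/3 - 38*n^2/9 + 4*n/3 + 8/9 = (n - 2)*(n - 2/3)*(n + 1/3)*(n + 2)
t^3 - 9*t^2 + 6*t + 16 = (t - 8)*(t - 2)*(t + 1)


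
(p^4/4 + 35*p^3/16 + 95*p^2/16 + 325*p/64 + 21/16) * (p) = p^5/4 + 35*p^4/16 + 95*p^3/16 + 325*p^2/64 + 21*p/16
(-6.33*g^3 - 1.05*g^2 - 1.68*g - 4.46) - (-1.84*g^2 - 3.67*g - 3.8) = -6.33*g^3 + 0.79*g^2 + 1.99*g - 0.66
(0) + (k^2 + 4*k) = k^2 + 4*k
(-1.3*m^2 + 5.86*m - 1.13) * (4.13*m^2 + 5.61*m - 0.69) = -5.369*m^4 + 16.9088*m^3 + 29.1047*m^2 - 10.3827*m + 0.7797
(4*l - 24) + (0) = 4*l - 24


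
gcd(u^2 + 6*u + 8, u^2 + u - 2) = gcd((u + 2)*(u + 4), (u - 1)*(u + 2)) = u + 2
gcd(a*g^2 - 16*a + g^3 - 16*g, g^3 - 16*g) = g^2 - 16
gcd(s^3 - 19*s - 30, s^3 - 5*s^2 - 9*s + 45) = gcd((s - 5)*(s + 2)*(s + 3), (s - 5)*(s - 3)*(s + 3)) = s^2 - 2*s - 15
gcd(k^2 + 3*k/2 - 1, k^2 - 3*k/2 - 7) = k + 2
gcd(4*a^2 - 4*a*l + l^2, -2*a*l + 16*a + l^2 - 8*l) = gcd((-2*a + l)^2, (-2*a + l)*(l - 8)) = 2*a - l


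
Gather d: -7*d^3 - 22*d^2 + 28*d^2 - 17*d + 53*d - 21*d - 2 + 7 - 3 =-7*d^3 + 6*d^2 + 15*d + 2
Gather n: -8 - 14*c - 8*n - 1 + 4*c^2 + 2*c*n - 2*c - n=4*c^2 - 16*c + n*(2*c - 9) - 9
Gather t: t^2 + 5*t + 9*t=t^2 + 14*t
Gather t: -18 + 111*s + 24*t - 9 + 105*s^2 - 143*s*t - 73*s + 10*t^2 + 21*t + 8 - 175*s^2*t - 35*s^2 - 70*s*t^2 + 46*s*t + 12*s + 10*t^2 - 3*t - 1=70*s^2 + 50*s + t^2*(20 - 70*s) + t*(-175*s^2 - 97*s + 42) - 20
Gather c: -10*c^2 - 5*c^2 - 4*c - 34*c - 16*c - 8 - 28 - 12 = -15*c^2 - 54*c - 48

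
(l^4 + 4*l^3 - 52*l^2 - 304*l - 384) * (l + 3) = l^5 + 7*l^4 - 40*l^3 - 460*l^2 - 1296*l - 1152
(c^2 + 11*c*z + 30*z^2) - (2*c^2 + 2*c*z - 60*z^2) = -c^2 + 9*c*z + 90*z^2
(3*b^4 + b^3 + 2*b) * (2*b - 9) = 6*b^5 - 25*b^4 - 9*b^3 + 4*b^2 - 18*b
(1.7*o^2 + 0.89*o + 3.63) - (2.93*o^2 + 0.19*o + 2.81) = -1.23*o^2 + 0.7*o + 0.82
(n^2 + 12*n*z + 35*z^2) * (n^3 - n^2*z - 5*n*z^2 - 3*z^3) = n^5 + 11*n^4*z + 18*n^3*z^2 - 98*n^2*z^3 - 211*n*z^4 - 105*z^5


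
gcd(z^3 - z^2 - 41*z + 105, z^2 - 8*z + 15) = z^2 - 8*z + 15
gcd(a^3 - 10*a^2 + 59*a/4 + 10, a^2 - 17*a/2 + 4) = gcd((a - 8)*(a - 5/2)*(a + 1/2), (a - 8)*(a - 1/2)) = a - 8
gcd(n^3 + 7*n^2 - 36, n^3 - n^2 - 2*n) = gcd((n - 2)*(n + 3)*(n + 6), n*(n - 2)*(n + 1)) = n - 2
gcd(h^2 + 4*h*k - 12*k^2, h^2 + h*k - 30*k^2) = h + 6*k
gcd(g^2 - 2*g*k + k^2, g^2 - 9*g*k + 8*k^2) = g - k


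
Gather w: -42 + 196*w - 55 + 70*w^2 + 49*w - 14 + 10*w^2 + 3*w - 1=80*w^2 + 248*w - 112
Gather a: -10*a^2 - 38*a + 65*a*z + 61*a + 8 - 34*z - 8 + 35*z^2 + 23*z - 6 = -10*a^2 + a*(65*z + 23) + 35*z^2 - 11*z - 6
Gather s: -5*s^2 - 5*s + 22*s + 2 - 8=-5*s^2 + 17*s - 6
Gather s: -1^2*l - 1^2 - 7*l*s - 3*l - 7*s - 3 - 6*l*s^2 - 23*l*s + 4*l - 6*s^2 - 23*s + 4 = s^2*(-6*l - 6) + s*(-30*l - 30)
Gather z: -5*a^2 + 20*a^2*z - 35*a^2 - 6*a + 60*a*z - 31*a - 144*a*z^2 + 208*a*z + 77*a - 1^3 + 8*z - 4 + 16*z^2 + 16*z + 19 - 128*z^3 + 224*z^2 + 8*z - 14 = -40*a^2 + 40*a - 128*z^3 + z^2*(240 - 144*a) + z*(20*a^2 + 268*a + 32)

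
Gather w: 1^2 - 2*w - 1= -2*w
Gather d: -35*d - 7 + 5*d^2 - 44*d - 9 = 5*d^2 - 79*d - 16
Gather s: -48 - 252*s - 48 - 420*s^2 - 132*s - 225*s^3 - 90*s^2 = -225*s^3 - 510*s^2 - 384*s - 96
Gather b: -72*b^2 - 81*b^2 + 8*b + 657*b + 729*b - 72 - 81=-153*b^2 + 1394*b - 153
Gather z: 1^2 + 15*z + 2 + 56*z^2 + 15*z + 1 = 56*z^2 + 30*z + 4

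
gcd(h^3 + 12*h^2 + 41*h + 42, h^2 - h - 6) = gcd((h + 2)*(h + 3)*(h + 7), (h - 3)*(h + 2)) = h + 2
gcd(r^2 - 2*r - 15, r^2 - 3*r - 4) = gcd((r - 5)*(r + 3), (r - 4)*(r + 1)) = 1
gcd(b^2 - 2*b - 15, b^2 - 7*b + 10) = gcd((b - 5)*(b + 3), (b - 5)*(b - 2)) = b - 5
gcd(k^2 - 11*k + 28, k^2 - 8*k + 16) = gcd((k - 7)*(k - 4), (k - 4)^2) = k - 4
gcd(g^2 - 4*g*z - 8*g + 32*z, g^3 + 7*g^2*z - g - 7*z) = 1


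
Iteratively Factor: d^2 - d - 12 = (d + 3)*(d - 4)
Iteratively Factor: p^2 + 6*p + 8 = (p + 2)*(p + 4)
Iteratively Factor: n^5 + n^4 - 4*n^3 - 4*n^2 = (n + 1)*(n^4 - 4*n^2) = (n - 2)*(n + 1)*(n^3 + 2*n^2) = n*(n - 2)*(n + 1)*(n^2 + 2*n) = n^2*(n - 2)*(n + 1)*(n + 2)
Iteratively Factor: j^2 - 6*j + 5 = (j - 5)*(j - 1)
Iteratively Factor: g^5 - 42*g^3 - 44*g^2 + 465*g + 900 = (g - 5)*(g^4 + 5*g^3 - 17*g^2 - 129*g - 180) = (g - 5)*(g + 3)*(g^3 + 2*g^2 - 23*g - 60) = (g - 5)^2*(g + 3)*(g^2 + 7*g + 12) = (g - 5)^2*(g + 3)*(g + 4)*(g + 3)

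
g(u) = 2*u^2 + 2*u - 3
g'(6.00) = 26.00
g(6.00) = 81.00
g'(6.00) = 26.00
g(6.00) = 81.00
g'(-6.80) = -25.20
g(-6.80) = 75.88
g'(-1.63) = -4.52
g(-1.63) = -0.95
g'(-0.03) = 1.88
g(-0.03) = -3.06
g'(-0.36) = 0.56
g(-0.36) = -3.46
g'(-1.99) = -5.96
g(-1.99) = 0.94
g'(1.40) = 7.60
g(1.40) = 3.72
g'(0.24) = 2.96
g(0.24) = -2.40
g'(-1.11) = -2.44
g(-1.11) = -2.76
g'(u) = 4*u + 2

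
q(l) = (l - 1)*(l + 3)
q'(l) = 2*l + 2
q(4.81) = 29.76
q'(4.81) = 11.62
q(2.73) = 9.91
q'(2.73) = 7.46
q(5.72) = 41.16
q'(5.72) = 13.44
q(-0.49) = -3.74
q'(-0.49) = 1.02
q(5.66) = 40.36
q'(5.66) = 13.32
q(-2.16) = -2.65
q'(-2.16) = -2.32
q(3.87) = 19.72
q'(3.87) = 9.74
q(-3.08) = 0.33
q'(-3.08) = -4.16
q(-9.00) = 60.00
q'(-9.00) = -16.00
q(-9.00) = 60.00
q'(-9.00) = -16.00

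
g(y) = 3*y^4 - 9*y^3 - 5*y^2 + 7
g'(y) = 12*y^3 - 27*y^2 - 10*y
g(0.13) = 6.90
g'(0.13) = -1.73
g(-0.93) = 12.16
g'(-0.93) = -23.70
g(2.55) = -47.90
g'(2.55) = -2.09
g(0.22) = 6.67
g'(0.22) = -3.38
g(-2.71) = 311.21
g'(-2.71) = -410.02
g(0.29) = 6.38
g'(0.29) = -4.88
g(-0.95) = 12.65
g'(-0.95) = -25.16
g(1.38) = -15.29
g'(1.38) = -33.68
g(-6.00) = 5659.00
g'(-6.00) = -3504.00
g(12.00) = 45943.00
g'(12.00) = 16728.00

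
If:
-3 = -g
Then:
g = 3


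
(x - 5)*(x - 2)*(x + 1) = x^3 - 6*x^2 + 3*x + 10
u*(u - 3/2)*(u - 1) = u^3 - 5*u^2/2 + 3*u/2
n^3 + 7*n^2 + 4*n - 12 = (n - 1)*(n + 2)*(n + 6)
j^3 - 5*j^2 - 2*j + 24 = (j - 4)*(j - 3)*(j + 2)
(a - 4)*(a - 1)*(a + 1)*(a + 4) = a^4 - 17*a^2 + 16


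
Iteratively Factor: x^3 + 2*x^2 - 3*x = (x - 1)*(x^2 + 3*x) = (x - 1)*(x + 3)*(x)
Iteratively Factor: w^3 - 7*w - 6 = (w + 2)*(w^2 - 2*w - 3) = (w + 1)*(w + 2)*(w - 3)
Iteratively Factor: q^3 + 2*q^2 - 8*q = (q + 4)*(q^2 - 2*q) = q*(q + 4)*(q - 2)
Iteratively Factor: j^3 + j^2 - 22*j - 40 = (j + 2)*(j^2 - j - 20) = (j + 2)*(j + 4)*(j - 5)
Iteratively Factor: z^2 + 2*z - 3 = (z + 3)*(z - 1)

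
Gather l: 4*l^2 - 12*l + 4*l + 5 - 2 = 4*l^2 - 8*l + 3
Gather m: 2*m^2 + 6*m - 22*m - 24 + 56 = 2*m^2 - 16*m + 32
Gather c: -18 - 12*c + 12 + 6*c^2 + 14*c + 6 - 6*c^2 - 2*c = 0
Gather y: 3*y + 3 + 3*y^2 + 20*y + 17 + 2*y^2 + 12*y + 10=5*y^2 + 35*y + 30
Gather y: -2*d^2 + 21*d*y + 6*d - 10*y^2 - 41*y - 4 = -2*d^2 + 6*d - 10*y^2 + y*(21*d - 41) - 4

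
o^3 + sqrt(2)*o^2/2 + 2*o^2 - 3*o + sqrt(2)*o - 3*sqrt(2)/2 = (o - 1)*(o + 3)*(o + sqrt(2)/2)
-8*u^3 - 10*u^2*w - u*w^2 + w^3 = (-4*u + w)*(u + w)*(2*u + w)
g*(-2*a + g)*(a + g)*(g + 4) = -2*a^2*g^2 - 8*a^2*g - a*g^3 - 4*a*g^2 + g^4 + 4*g^3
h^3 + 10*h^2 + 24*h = h*(h + 4)*(h + 6)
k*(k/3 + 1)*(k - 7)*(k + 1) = k^4/3 - k^3 - 25*k^2/3 - 7*k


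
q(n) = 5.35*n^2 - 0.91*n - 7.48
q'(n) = 10.7*n - 0.91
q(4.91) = 117.03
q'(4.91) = 51.63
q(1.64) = 5.42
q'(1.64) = 16.64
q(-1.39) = 4.12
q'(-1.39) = -15.78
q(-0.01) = -7.47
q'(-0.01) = -1.02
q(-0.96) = -1.68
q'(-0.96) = -11.18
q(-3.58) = 64.35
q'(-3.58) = -39.22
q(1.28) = 0.12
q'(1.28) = 12.79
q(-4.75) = 117.55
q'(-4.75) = -51.74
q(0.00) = -7.48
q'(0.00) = -0.91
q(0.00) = -7.48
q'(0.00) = -0.91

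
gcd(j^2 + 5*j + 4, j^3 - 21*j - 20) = j^2 + 5*j + 4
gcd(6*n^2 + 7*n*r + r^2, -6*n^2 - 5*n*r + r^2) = n + r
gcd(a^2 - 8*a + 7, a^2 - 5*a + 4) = a - 1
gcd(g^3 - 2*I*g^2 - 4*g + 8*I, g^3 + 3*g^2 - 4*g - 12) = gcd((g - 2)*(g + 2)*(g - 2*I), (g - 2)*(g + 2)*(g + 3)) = g^2 - 4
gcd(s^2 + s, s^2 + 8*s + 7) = s + 1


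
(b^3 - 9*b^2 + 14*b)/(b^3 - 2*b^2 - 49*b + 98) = b/(b + 7)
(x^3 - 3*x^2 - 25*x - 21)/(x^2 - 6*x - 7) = x + 3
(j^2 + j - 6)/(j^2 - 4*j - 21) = (j - 2)/(j - 7)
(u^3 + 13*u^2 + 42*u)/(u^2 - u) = (u^2 + 13*u + 42)/(u - 1)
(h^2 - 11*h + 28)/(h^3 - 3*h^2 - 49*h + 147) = (h - 4)/(h^2 + 4*h - 21)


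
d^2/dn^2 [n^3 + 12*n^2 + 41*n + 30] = 6*n + 24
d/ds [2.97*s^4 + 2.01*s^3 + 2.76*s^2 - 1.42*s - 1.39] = 11.88*s^3 + 6.03*s^2 + 5.52*s - 1.42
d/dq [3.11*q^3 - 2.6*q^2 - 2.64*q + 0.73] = 9.33*q^2 - 5.2*q - 2.64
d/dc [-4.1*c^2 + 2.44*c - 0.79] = 2.44 - 8.2*c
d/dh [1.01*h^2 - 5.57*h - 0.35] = 2.02*h - 5.57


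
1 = 1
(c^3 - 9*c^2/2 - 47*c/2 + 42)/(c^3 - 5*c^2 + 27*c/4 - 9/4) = 2*(c^2 - 3*c - 28)/(2*c^2 - 7*c + 3)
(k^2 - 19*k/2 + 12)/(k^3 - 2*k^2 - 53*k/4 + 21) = 2*(k - 8)/(2*k^2 - k - 28)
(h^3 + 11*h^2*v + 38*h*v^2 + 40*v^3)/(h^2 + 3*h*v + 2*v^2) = (h^2 + 9*h*v + 20*v^2)/(h + v)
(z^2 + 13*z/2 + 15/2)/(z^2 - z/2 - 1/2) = (2*z^2 + 13*z + 15)/(2*z^2 - z - 1)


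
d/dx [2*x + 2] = 2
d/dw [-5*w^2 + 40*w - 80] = 40 - 10*w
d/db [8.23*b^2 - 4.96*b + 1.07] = 16.46*b - 4.96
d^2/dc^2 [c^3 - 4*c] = 6*c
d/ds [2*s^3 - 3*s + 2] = 6*s^2 - 3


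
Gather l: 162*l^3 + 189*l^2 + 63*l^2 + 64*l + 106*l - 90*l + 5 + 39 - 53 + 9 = 162*l^3 + 252*l^2 + 80*l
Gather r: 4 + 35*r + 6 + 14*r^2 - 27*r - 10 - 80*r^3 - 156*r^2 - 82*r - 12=-80*r^3 - 142*r^2 - 74*r - 12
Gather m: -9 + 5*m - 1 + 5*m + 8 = 10*m - 2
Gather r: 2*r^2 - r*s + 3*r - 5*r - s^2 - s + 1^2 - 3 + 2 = 2*r^2 + r*(-s - 2) - s^2 - s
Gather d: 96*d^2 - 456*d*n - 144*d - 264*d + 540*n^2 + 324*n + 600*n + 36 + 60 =96*d^2 + d*(-456*n - 408) + 540*n^2 + 924*n + 96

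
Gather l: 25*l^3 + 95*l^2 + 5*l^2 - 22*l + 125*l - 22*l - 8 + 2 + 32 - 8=25*l^3 + 100*l^2 + 81*l + 18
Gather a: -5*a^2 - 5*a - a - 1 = -5*a^2 - 6*a - 1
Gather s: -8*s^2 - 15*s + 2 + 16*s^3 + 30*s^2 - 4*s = 16*s^3 + 22*s^2 - 19*s + 2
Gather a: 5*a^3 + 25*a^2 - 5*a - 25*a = 5*a^3 + 25*a^2 - 30*a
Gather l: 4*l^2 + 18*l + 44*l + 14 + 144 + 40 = 4*l^2 + 62*l + 198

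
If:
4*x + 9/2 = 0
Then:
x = -9/8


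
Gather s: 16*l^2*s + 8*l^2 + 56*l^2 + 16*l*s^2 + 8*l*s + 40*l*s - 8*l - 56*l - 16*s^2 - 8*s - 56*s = 64*l^2 - 64*l + s^2*(16*l - 16) + s*(16*l^2 + 48*l - 64)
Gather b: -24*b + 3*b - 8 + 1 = -21*b - 7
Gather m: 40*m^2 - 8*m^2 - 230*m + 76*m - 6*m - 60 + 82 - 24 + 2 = 32*m^2 - 160*m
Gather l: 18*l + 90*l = 108*l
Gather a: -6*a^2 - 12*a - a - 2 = -6*a^2 - 13*a - 2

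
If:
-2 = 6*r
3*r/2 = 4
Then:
No Solution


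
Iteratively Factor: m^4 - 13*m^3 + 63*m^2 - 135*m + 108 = (m - 3)*(m^3 - 10*m^2 + 33*m - 36) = (m - 3)^2*(m^2 - 7*m + 12) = (m - 4)*(m - 3)^2*(m - 3)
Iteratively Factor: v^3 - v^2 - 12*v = (v - 4)*(v^2 + 3*v) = (v - 4)*(v + 3)*(v)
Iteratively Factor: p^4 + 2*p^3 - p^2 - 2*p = (p + 1)*(p^3 + p^2 - 2*p) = p*(p + 1)*(p^2 + p - 2) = p*(p + 1)*(p + 2)*(p - 1)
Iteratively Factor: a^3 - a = (a)*(a^2 - 1) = a*(a + 1)*(a - 1)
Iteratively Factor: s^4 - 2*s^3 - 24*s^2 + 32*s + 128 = (s - 4)*(s^3 + 2*s^2 - 16*s - 32) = (s - 4)*(s + 2)*(s^2 - 16) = (s - 4)*(s + 2)*(s + 4)*(s - 4)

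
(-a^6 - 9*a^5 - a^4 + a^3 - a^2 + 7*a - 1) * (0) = 0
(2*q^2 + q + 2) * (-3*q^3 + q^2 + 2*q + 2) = -6*q^5 - q^4 - q^3 + 8*q^2 + 6*q + 4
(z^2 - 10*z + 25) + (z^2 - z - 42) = 2*z^2 - 11*z - 17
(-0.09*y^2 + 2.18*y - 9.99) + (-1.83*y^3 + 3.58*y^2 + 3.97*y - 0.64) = -1.83*y^3 + 3.49*y^2 + 6.15*y - 10.63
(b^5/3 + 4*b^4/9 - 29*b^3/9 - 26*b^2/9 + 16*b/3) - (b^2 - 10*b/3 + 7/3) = b^5/3 + 4*b^4/9 - 29*b^3/9 - 35*b^2/9 + 26*b/3 - 7/3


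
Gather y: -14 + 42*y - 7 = 42*y - 21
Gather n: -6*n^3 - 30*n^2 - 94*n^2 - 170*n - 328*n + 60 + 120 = -6*n^3 - 124*n^2 - 498*n + 180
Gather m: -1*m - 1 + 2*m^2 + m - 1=2*m^2 - 2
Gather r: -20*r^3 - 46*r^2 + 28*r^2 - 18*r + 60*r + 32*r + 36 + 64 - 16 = -20*r^3 - 18*r^2 + 74*r + 84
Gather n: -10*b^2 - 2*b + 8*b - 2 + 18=-10*b^2 + 6*b + 16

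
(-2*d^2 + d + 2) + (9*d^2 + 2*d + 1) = 7*d^2 + 3*d + 3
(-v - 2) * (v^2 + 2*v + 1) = -v^3 - 4*v^2 - 5*v - 2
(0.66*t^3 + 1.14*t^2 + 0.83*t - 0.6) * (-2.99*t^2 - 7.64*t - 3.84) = -1.9734*t^5 - 8.451*t^4 - 13.7257*t^3 - 8.9248*t^2 + 1.3968*t + 2.304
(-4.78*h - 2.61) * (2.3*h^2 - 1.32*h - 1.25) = -10.994*h^3 + 0.306600000000001*h^2 + 9.4202*h + 3.2625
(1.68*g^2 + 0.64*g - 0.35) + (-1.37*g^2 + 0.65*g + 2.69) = 0.31*g^2 + 1.29*g + 2.34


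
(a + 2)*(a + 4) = a^2 + 6*a + 8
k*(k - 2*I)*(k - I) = k^3 - 3*I*k^2 - 2*k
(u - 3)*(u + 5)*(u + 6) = u^3 + 8*u^2 - 3*u - 90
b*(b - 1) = b^2 - b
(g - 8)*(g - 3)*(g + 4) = g^3 - 7*g^2 - 20*g + 96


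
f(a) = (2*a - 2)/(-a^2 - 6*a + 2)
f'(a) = (2*a - 2)*(2*a + 6)/(-a^2 - 6*a + 2)^2 + 2/(-a^2 - 6*a + 2)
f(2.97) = -0.16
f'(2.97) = -0.00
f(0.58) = 0.46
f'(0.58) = -2.92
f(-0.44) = -0.65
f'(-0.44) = -0.30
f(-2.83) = -0.70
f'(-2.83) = 0.16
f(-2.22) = -0.62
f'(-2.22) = 0.10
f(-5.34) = -2.30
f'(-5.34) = 2.31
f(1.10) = -0.03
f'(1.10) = -0.30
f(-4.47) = -1.24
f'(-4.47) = 0.64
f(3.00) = -0.16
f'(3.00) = 0.00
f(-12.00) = 0.37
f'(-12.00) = 0.07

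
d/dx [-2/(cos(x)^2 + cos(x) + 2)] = -2*(2*cos(x) + 1)*sin(x)/(cos(x)^2 + cos(x) + 2)^2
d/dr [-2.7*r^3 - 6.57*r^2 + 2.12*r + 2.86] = -8.1*r^2 - 13.14*r + 2.12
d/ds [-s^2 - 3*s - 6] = -2*s - 3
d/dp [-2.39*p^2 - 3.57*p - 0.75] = -4.78*p - 3.57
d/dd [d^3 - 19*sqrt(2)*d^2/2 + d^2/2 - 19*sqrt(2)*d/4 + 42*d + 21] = 3*d^2 - 19*sqrt(2)*d + d - 19*sqrt(2)/4 + 42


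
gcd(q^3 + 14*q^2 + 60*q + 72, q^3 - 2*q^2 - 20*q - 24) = q + 2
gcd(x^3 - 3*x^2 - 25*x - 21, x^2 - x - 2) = x + 1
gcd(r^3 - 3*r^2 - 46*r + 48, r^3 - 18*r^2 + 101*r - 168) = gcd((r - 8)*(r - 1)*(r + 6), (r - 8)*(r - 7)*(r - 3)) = r - 8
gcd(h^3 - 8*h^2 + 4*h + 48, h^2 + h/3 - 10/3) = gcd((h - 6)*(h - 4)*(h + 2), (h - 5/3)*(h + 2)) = h + 2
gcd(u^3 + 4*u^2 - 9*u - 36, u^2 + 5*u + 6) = u + 3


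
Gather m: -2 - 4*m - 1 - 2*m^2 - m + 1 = -2*m^2 - 5*m - 2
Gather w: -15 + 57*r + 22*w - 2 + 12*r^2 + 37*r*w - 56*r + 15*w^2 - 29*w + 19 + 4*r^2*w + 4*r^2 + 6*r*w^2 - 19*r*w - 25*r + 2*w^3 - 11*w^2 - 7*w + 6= 16*r^2 - 24*r + 2*w^3 + w^2*(6*r + 4) + w*(4*r^2 + 18*r - 14) + 8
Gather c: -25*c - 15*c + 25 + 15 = 40 - 40*c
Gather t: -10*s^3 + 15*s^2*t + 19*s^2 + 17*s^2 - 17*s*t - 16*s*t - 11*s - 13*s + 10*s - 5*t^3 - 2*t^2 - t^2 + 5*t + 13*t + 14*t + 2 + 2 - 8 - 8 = -10*s^3 + 36*s^2 - 14*s - 5*t^3 - 3*t^2 + t*(15*s^2 - 33*s + 32) - 12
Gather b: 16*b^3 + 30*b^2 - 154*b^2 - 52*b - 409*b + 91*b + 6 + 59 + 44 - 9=16*b^3 - 124*b^2 - 370*b + 100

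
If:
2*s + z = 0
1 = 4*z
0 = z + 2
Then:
No Solution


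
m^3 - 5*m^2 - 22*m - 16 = (m - 8)*(m + 1)*(m + 2)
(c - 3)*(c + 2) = c^2 - c - 6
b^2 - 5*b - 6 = (b - 6)*(b + 1)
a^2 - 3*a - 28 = (a - 7)*(a + 4)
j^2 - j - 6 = (j - 3)*(j + 2)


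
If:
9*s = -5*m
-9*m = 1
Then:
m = -1/9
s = 5/81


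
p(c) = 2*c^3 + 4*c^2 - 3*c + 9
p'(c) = 6*c^2 + 8*c - 3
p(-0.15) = 9.53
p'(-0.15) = -4.06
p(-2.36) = 12.07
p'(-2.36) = 11.54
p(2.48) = 56.67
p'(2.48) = 53.74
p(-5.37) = -169.25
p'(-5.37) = 127.06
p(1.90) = 31.46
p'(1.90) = 33.86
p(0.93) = 11.28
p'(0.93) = 9.63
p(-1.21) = 14.94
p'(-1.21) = -3.90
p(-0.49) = 11.20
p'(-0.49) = -5.48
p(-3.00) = 0.00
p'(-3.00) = 27.00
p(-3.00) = 0.00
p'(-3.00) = 27.00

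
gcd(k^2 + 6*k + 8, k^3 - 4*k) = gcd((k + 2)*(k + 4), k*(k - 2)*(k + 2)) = k + 2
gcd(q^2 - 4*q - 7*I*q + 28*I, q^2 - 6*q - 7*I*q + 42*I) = q - 7*I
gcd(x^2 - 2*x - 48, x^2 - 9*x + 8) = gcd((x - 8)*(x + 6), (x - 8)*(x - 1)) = x - 8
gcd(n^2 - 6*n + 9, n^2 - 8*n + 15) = n - 3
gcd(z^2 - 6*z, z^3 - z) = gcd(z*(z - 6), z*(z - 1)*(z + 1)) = z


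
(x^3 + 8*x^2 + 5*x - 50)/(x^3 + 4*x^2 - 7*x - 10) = (x + 5)/(x + 1)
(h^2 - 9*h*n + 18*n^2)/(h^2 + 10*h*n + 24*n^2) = (h^2 - 9*h*n + 18*n^2)/(h^2 + 10*h*n + 24*n^2)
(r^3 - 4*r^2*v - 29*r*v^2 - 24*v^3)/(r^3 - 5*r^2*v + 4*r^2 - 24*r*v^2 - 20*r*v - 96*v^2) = (r + v)/(r + 4)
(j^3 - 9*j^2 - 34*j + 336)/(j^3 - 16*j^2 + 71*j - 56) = (j + 6)/(j - 1)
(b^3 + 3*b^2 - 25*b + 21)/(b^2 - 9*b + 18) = (b^2 + 6*b - 7)/(b - 6)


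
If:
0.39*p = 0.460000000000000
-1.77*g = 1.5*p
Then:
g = -1.00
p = 1.18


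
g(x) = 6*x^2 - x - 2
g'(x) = 12*x - 1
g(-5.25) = 168.62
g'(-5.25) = -64.00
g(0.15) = -2.02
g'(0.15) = 0.80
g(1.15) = 4.78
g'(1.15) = 12.80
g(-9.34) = 530.75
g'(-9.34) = -113.08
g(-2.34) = 33.19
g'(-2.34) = -29.08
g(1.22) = 5.71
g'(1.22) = 13.64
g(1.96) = 19.09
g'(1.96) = 22.52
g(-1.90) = 21.56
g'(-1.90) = -23.80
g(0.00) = -2.00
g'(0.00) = -1.00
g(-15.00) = 1363.00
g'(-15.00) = -181.00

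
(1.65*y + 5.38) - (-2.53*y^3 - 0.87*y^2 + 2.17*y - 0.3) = 2.53*y^3 + 0.87*y^2 - 0.52*y + 5.68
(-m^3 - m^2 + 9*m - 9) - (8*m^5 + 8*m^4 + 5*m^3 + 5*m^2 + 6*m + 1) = -8*m^5 - 8*m^4 - 6*m^3 - 6*m^2 + 3*m - 10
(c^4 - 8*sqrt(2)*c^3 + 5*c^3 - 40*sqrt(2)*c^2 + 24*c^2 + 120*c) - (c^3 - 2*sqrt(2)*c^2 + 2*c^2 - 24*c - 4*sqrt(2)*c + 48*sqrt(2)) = c^4 - 8*sqrt(2)*c^3 + 4*c^3 - 38*sqrt(2)*c^2 + 22*c^2 + 4*sqrt(2)*c + 144*c - 48*sqrt(2)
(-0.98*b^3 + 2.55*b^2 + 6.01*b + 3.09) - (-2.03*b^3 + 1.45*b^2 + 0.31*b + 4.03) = 1.05*b^3 + 1.1*b^2 + 5.7*b - 0.94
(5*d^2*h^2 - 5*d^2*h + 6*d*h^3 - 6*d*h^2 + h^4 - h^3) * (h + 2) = 5*d^2*h^3 + 5*d^2*h^2 - 10*d^2*h + 6*d*h^4 + 6*d*h^3 - 12*d*h^2 + h^5 + h^4 - 2*h^3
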